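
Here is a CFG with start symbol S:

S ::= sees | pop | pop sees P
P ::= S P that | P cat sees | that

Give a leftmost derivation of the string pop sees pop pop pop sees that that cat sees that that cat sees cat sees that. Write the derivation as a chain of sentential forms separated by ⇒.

S ⇒ pop sees P   [S ::= pop sees P]
pop sees P ⇒ pop sees S P that   [P ::= S P that]
pop sees S P that ⇒ pop sees pop P that   [S ::= pop]
pop sees pop P that ⇒ pop sees pop P cat sees that   [P ::= P cat sees]
pop sees pop P cat sees that ⇒ pop sees pop P cat sees cat sees that   [P ::= P cat sees]
pop sees pop P cat sees cat sees that ⇒ pop sees pop S P that cat sees cat sees that   [P ::= S P that]
pop sees pop S P that cat sees cat sees that ⇒ pop sees pop pop P that cat sees cat sees that   [S ::= pop]
pop sees pop pop P that cat sees cat sees that ⇒ pop sees pop pop S P that that cat sees cat sees that   [P ::= S P that]
pop sees pop pop S P that that cat sees cat sees that ⇒ pop sees pop pop pop sees P P that that cat sees cat sees that   [S ::= pop sees P]
pop sees pop pop pop sees P P that that cat sees cat sees that ⇒ pop sees pop pop pop sees that P that that cat sees cat sees that   [P ::= that]
pop sees pop pop pop sees that P that that cat sees cat sees that ⇒ pop sees pop pop pop sees that P cat sees that that cat sees cat sees that   [P ::= P cat sees]
pop sees pop pop pop sees that P cat sees that that cat sees cat sees that ⇒ pop sees pop pop pop sees that that cat sees that that cat sees cat sees that   [P ::= that]

S ⇒ pop sees P ⇒ pop sees S P that ⇒ pop sees pop P that ⇒ pop sees pop P cat sees that ⇒ pop sees pop P cat sees cat sees that ⇒ pop sees pop S P that cat sees cat sees that ⇒ pop sees pop pop P that cat sees cat sees that ⇒ pop sees pop pop S P that that cat sees cat sees that ⇒ pop sees pop pop pop sees P P that that cat sees cat sees that ⇒ pop sees pop pop pop sees that P that that cat sees cat sees that ⇒ pop sees pop pop pop sees that P cat sees that that cat sees cat sees that ⇒ pop sees pop pop pop sees that that cat sees that that cat sees cat sees that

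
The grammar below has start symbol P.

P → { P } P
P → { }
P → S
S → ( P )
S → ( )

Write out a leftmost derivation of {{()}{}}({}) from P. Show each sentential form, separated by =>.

P => {P}P => {{P}P}P => {{S}P}P => {{()}P}P => {{()}{}}P => {{()}{}}S => {{()}{}}(P) => {{()}{}}({})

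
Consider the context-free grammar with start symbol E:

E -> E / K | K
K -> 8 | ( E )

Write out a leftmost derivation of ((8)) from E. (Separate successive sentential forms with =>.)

E=>K=>(E)=>(K)=>((E))=>((K))=>((8))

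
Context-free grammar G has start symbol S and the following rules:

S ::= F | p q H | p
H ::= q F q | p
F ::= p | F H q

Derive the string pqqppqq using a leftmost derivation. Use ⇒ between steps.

S ⇒ pqH ⇒ pqqFq ⇒ pqqFHqq ⇒ pqqpHqq ⇒ pqqppqq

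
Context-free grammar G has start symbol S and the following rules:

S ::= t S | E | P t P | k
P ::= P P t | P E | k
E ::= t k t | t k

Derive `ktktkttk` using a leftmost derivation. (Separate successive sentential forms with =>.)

S => PtP   [S ::= P t P]
PtP => PEtP   [P ::= P E]
PEtP => PEEtP   [P ::= P E]
PEEtP => kEEtP   [P ::= k]
kEEtP => ktkEtP   [E ::= t k]
ktkEtP => ktktkttP   [E ::= t k t]
ktktkttP => ktktkttk   [P ::= k]

S=>PtP=>PEtP=>PEEtP=>kEEtP=>ktkEtP=>ktktkttP=>ktktkttk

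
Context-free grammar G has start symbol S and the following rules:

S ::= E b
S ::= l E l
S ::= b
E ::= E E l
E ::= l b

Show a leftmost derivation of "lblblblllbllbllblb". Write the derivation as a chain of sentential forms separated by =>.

S => Eb => EElb => EElElb => EElElElb => EElElElElb => lbElElElElb => lbEEllElElElb => lblbEllElElElb => lblblbllElElElb => lblblblllblElElb => lblblblllbllblElb => lblblblllbllbllblb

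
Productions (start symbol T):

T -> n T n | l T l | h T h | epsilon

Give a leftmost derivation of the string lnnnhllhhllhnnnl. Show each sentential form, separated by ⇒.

T⇒lTl⇒lnTnl⇒lnnTnnl⇒lnnnTnnnl⇒lnnnhThnnnl⇒lnnnhlTlhnnnl⇒lnnnhllTllhnnnl⇒lnnnhllhThllhnnnl⇒lnnnhllhhllhnnnl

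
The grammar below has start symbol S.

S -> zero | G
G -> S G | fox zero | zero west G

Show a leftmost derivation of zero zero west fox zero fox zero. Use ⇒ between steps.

S ⇒ G ⇒ S G ⇒ G G ⇒ S G G ⇒ zero G G ⇒ zero zero west G G ⇒ zero zero west fox zero G ⇒ zero zero west fox zero fox zero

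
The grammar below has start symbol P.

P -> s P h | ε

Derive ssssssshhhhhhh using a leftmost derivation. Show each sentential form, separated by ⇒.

P⇒sPh⇒ssPhh⇒sssPhhh⇒ssssPhhhh⇒sssssPhhhhh⇒ssssssPhhhhhh⇒sssssssPhhhhhhh⇒ssssssshhhhhhh

P ⇒ sPh   [P -> s P h]
sPh ⇒ ssPhh   [P -> s P h]
ssPhh ⇒ sssPhhh   [P -> s P h]
sssPhhh ⇒ ssssPhhhh   [P -> s P h]
ssssPhhhh ⇒ sssssPhhhhh   [P -> s P h]
sssssPhhhhh ⇒ ssssssPhhhhhh   [P -> s P h]
ssssssPhhhhhh ⇒ sssssssPhhhhhhh   [P -> s P h]
sssssssPhhhhhhh ⇒ ssssssshhhhhhh   [P -> ε]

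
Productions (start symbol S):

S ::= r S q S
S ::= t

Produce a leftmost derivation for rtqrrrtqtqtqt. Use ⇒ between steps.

S ⇒ rSqS   [S ::= r S q S]
rSqS ⇒ rtqS   [S ::= t]
rtqS ⇒ rtqrSqS   [S ::= r S q S]
rtqrSqS ⇒ rtqrrSqSqS   [S ::= r S q S]
rtqrrSqSqS ⇒ rtqrrrSqSqSqS   [S ::= r S q S]
rtqrrrSqSqSqS ⇒ rtqrrrtqSqSqS   [S ::= t]
rtqrrrtqSqSqS ⇒ rtqrrrtqtqSqS   [S ::= t]
rtqrrrtqtqSqS ⇒ rtqrrrtqtqtqS   [S ::= t]
rtqrrrtqtqtqS ⇒ rtqrrrtqtqtqt   [S ::= t]

S⇒rSqS⇒rtqS⇒rtqrSqS⇒rtqrrSqSqS⇒rtqrrrSqSqSqS⇒rtqrrrtqSqSqS⇒rtqrrrtqtqSqS⇒rtqrrrtqtqtqS⇒rtqrrrtqtqtqt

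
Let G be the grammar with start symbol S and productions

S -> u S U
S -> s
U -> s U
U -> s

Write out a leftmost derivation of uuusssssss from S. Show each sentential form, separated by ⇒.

S ⇒ uSU ⇒ uuSUU ⇒ uuuSUUU ⇒ uuusUUU ⇒ uuussUU ⇒ uuusssUU ⇒ uuussssU ⇒ uuusssssU ⇒ uuussssssU ⇒ uuusssssss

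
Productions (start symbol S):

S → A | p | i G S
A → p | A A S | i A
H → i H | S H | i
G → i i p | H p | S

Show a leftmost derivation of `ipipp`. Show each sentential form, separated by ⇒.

S ⇒ iGS ⇒ iHpS ⇒ iSHpS ⇒ ipHpS ⇒ ipipS ⇒ ipipp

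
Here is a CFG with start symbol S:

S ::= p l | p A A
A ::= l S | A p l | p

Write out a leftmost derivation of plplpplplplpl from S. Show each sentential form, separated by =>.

S => pAA => plSA => plplA => plplApl => plplAplpl => plplAplplpl => plplAplplplpl => plplpplplplpl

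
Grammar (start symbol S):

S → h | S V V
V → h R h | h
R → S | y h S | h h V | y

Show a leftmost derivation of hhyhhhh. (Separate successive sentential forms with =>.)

S => SVV => hVV => hhRhV => hhyhShV => hhyhhhV => hhyhhhh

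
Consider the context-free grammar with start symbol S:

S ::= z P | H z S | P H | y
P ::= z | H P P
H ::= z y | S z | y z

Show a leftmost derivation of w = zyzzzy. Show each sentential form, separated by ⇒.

S ⇒ PH ⇒ HPPH ⇒ zyPPH ⇒ zyzPH ⇒ zyzzH ⇒ zyzzzy

S ⇒ PH   [S ::= P H]
PH ⇒ HPPH   [P ::= H P P]
HPPH ⇒ zyPPH   [H ::= z y]
zyPPH ⇒ zyzPH   [P ::= z]
zyzPH ⇒ zyzzH   [P ::= z]
zyzzH ⇒ zyzzzy   [H ::= z y]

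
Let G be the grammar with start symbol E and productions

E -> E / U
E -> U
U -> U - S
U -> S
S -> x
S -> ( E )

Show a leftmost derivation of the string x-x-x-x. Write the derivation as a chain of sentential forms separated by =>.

E => U => U-S => U-S-S => U-S-S-S => S-S-S-S => x-S-S-S => x-x-S-S => x-x-x-S => x-x-x-x

E => U   [E -> U]
U => U-S   [U -> U - S]
U-S => U-S-S   [U -> U - S]
U-S-S => U-S-S-S   [U -> U - S]
U-S-S-S => S-S-S-S   [U -> S]
S-S-S-S => x-S-S-S   [S -> x]
x-S-S-S => x-x-S-S   [S -> x]
x-x-S-S => x-x-x-S   [S -> x]
x-x-x-S => x-x-x-x   [S -> x]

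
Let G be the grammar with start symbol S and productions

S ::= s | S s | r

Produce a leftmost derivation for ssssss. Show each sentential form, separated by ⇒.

S ⇒ Ss ⇒ Sss ⇒ Ssss ⇒ Sssss ⇒ Ssssss ⇒ ssssss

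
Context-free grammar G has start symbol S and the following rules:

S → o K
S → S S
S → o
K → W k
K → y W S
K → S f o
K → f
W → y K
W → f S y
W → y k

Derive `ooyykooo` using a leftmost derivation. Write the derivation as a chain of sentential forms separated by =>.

S => SS   [S → S S]
SS => SSS   [S → S S]
SSS => SSSS   [S → S S]
SSSS => oSSS   [S → o]
oSSS => ooKSS   [S → o K]
ooKSS => ooyWSSS   [K → y W S]
ooyWSSS => ooyykSSS   [W → y k]
ooyykSSS => ooyykoSS   [S → o]
ooyykoSS => ooyykooS   [S → o]
ooyykooS => ooyykooo   [S → o]

S => SS => SSS => SSSS => oSSS => ooKSS => ooyWSSS => ooyykSSS => ooyykoSS => ooyykooS => ooyykooo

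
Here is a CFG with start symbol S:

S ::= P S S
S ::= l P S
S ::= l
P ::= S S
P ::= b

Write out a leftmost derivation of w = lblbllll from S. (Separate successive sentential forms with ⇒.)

S ⇒ lPS   [S ::= l P S]
lPS ⇒ lSSS   [P ::= S S]
lSSS ⇒ lPSSSS   [S ::= P S S]
lPSSSS ⇒ lbSSSS   [P ::= b]
lbSSSS ⇒ lblPSSSS   [S ::= l P S]
lblPSSSS ⇒ lblbSSSS   [P ::= b]
lblbSSSS ⇒ lblblSSS   [S ::= l]
lblblSSS ⇒ lblbllSS   [S ::= l]
lblbllSS ⇒ lblblllS   [S ::= l]
lblblllS ⇒ lblbllll   [S ::= l]

S⇒lPS⇒lSSS⇒lPSSSS⇒lbSSSS⇒lblPSSSS⇒lblbSSSS⇒lblblSSS⇒lblbllSS⇒lblblllS⇒lblbllll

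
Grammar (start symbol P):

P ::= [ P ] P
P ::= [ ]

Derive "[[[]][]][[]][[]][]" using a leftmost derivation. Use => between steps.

P=>[P]P=>[[P]P]P=>[[[]]P]P=>[[[]][]]P=>[[[]][]][P]P=>[[[]][]][[]]P=>[[[]][]][[]][P]P=>[[[]][]][[]][[]]P=>[[[]][]][[]][[]][]

P => [P]P   [P ::= [ P ] P]
[P]P => [[P]P]P   [P ::= [ P ] P]
[[P]P]P => [[[]]P]P   [P ::= [ ]]
[[[]]P]P => [[[]][]]P   [P ::= [ ]]
[[[]][]]P => [[[]][]][P]P   [P ::= [ P ] P]
[[[]][]][P]P => [[[]][]][[]]P   [P ::= [ ]]
[[[]][]][[]]P => [[[]][]][[]][P]P   [P ::= [ P ] P]
[[[]][]][[]][P]P => [[[]][]][[]][[]]P   [P ::= [ ]]
[[[]][]][[]][[]]P => [[[]][]][[]][[]][]   [P ::= [ ]]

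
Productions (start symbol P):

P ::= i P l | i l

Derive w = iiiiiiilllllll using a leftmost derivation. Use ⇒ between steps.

P⇒iPl⇒iiPll⇒iiiPlll⇒iiiiPllll⇒iiiiiPlllll⇒iiiiiiPllllll⇒iiiiiiilllllll

P ⇒ iPl   [P ::= i P l]
iPl ⇒ iiPll   [P ::= i P l]
iiPll ⇒ iiiPlll   [P ::= i P l]
iiiPlll ⇒ iiiiPllll   [P ::= i P l]
iiiiPllll ⇒ iiiiiPlllll   [P ::= i P l]
iiiiiPlllll ⇒ iiiiiiPllllll   [P ::= i P l]
iiiiiiPllllll ⇒ iiiiiiilllllll   [P ::= i l]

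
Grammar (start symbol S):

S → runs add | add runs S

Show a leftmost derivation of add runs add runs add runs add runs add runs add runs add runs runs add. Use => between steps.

S => add runs S   [S → add runs S]
add runs S => add runs add runs S   [S → add runs S]
add runs add runs S => add runs add runs add runs S   [S → add runs S]
add runs add runs add runs S => add runs add runs add runs add runs S   [S → add runs S]
add runs add runs add runs add runs S => add runs add runs add runs add runs add runs S   [S → add runs S]
add runs add runs add runs add runs add runs S => add runs add runs add runs add runs add runs add runs S   [S → add runs S]
add runs add runs add runs add runs add runs add runs S => add runs add runs add runs add runs add runs add runs add runs S   [S → add runs S]
add runs add runs add runs add runs add runs add runs add runs S => add runs add runs add runs add runs add runs add runs add runs runs add   [S → runs add]

S => add runs S => add runs add runs S => add runs add runs add runs S => add runs add runs add runs add runs S => add runs add runs add runs add runs add runs S => add runs add runs add runs add runs add runs add runs S => add runs add runs add runs add runs add runs add runs add runs S => add runs add runs add runs add runs add runs add runs add runs runs add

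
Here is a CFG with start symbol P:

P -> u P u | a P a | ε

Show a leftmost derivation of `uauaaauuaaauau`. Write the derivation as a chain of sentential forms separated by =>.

P => uPu => uaPau => uauPuau => uauaPauau => uauaaPaauau => uauaaaPaaauau => uauaaauPuaaauau => uauaaauuaaauau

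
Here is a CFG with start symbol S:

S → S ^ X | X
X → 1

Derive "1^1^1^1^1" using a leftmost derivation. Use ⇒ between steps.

S ⇒ S^X ⇒ S^X^X ⇒ S^X^X^X ⇒ S^X^X^X^X ⇒ X^X^X^X^X ⇒ 1^X^X^X^X ⇒ 1^1^X^X^X ⇒ 1^1^1^X^X ⇒ 1^1^1^1^X ⇒ 1^1^1^1^1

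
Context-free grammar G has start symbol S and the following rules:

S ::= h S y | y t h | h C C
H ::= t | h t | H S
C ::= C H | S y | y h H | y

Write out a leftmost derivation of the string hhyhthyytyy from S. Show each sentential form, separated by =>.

S=>hSy=>hhCCy=>hhyhHCy=>hhyhtCy=>hhyhtSyy=>hhyhthCCyy=>hhyhthyCyy=>hhyhthyCHyy=>hhyhthyyHyy=>hhyhthyytyy

S => hSy   [S ::= h S y]
hSy => hhCCy   [S ::= h C C]
hhCCy => hhyhHCy   [C ::= y h H]
hhyhHCy => hhyhtCy   [H ::= t]
hhyhtCy => hhyhtSyy   [C ::= S y]
hhyhtSyy => hhyhthCCyy   [S ::= h C C]
hhyhthCCyy => hhyhthyCyy   [C ::= y]
hhyhthyCyy => hhyhthyCHyy   [C ::= C H]
hhyhthyCHyy => hhyhthyyHyy   [C ::= y]
hhyhthyyHyy => hhyhthyytyy   [H ::= t]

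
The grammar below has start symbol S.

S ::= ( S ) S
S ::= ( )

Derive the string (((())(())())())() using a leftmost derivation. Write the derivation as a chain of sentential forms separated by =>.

S => (S)S => ((S)S)S => (((S)S)S)S => (((())S)S)S => (((())(S)S)S)S => (((())(())S)S)S => (((())(())())S)S => (((())(())())())S => (((())(())())())()

S => (S)S   [S ::= ( S ) S]
(S)S => ((S)S)S   [S ::= ( S ) S]
((S)S)S => (((S)S)S)S   [S ::= ( S ) S]
(((S)S)S)S => (((())S)S)S   [S ::= ( )]
(((())S)S)S => (((())(S)S)S)S   [S ::= ( S ) S]
(((())(S)S)S)S => (((())(())S)S)S   [S ::= ( )]
(((())(())S)S)S => (((())(())())S)S   [S ::= ( )]
(((())(())())S)S => (((())(())())())S   [S ::= ( )]
(((())(())())())S => (((())(())())())()   [S ::= ( )]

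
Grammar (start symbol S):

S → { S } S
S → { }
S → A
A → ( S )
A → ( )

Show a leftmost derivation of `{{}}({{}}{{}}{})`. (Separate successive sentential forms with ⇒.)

S ⇒ {S}S   [S → { S } S]
{S}S ⇒ {{}}S   [S → { }]
{{}}S ⇒ {{}}A   [S → A]
{{}}A ⇒ {{}}(S)   [A → ( S )]
{{}}(S) ⇒ {{}}({S}S)   [S → { S } S]
{{}}({S}S) ⇒ {{}}({{}}S)   [S → { }]
{{}}({{}}S) ⇒ {{}}({{}}{S}S)   [S → { S } S]
{{}}({{}}{S}S) ⇒ {{}}({{}}{{}}S)   [S → { }]
{{}}({{}}{{}}S) ⇒ {{}}({{}}{{}}{})   [S → { }]

S ⇒ {S}S ⇒ {{}}S ⇒ {{}}A ⇒ {{}}(S) ⇒ {{}}({S}S) ⇒ {{}}({{}}S) ⇒ {{}}({{}}{S}S) ⇒ {{}}({{}}{{}}S) ⇒ {{}}({{}}{{}}{})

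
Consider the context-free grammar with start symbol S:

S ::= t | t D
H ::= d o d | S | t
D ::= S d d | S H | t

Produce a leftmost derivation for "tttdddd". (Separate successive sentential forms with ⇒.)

S ⇒ tD   [S ::= t D]
tD ⇒ tSdd   [D ::= S d d]
tSdd ⇒ ttDdd   [S ::= t D]
ttDdd ⇒ ttSdddd   [D ::= S d d]
ttSdddd ⇒ tttdddd   [S ::= t]

S ⇒ tD ⇒ tSdd ⇒ ttDdd ⇒ ttSdddd ⇒ tttdddd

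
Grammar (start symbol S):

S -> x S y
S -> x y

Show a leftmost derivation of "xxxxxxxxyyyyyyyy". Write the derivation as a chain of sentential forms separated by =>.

S => xSy   [S -> x S y]
xSy => xxSyy   [S -> x S y]
xxSyy => xxxSyyy   [S -> x S y]
xxxSyyy => xxxxSyyyy   [S -> x S y]
xxxxSyyyy => xxxxxSyyyyy   [S -> x S y]
xxxxxSyyyyy => xxxxxxSyyyyyy   [S -> x S y]
xxxxxxSyyyyyy => xxxxxxxSyyyyyyy   [S -> x S y]
xxxxxxxSyyyyyyy => xxxxxxxxyyyyyyyy   [S -> x y]

S => xSy => xxSyy => xxxSyyy => xxxxSyyyy => xxxxxSyyyyy => xxxxxxSyyyyyy => xxxxxxxSyyyyyyy => xxxxxxxxyyyyyyyy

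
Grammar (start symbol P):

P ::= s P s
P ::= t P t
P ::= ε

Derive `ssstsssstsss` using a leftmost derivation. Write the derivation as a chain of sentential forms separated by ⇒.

P ⇒ sPs ⇒ ssPss ⇒ sssPsss ⇒ ssstPtsss ⇒ ssstsPstsss ⇒ ssstssPsstsss ⇒ ssstsssstsss

P ⇒ sPs   [P ::= s P s]
sPs ⇒ ssPss   [P ::= s P s]
ssPss ⇒ sssPsss   [P ::= s P s]
sssPsss ⇒ ssstPtsss   [P ::= t P t]
ssstPtsss ⇒ ssstsPstsss   [P ::= s P s]
ssstsPstsss ⇒ ssstssPsstsss   [P ::= s P s]
ssstssPsstsss ⇒ ssstsssstsss   [P ::= ε]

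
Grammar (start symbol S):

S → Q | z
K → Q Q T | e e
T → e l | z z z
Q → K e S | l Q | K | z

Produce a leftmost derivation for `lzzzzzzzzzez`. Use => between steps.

S => Q   [S → Q]
Q => lQ   [Q → l Q]
lQ => lKeS   [Q → K e S]
lKeS => lQQTeS   [K → Q Q T]
lQQTeS => lKQTeS   [Q → K]
lKQTeS => lQQTQTeS   [K → Q Q T]
lQQTQTeS => lzQTQTeS   [Q → z]
lzQTQTeS => lzzTQTeS   [Q → z]
lzzTQTeS => lzzzzzQTeS   [T → z z z]
lzzzzzQTeS => lzzzzzzTeS   [Q → z]
lzzzzzzTeS => lzzzzzzzzzeS   [T → z z z]
lzzzzzzzzzeS => lzzzzzzzzzez   [S → z]

S=>Q=>lQ=>lKeS=>lQQTeS=>lKQTeS=>lQQTQTeS=>lzQTQTeS=>lzzTQTeS=>lzzzzzQTeS=>lzzzzzzTeS=>lzzzzzzzzzeS=>lzzzzzzzzzez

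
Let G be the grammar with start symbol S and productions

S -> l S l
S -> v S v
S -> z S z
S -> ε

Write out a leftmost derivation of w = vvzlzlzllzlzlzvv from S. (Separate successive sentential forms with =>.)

S => vSv   [S -> v S v]
vSv => vvSvv   [S -> v S v]
vvSvv => vvzSzvv   [S -> z S z]
vvzSzvv => vvzlSlzvv   [S -> l S l]
vvzlSlzvv => vvzlzSzlzvv   [S -> z S z]
vvzlzSzlzvv => vvzlzlSlzlzvv   [S -> l S l]
vvzlzlSlzlzvv => vvzlzlzSzlzlzvv   [S -> z S z]
vvzlzlzSzlzlzvv => vvzlzlzlSlzlzlzvv   [S -> l S l]
vvzlzlzlSlzlzlzvv => vvzlzlzllzlzlzvv   [S -> ε]

S => vSv => vvSvv => vvzSzvv => vvzlSlzvv => vvzlzSzlzvv => vvzlzlSlzlzvv => vvzlzlzSzlzlzvv => vvzlzlzlSlzlzlzvv => vvzlzlzllzlzlzvv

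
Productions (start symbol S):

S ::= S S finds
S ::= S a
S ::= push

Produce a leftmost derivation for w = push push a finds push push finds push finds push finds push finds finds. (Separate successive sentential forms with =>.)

S => S S finds   [S ::= S S finds]
S S finds => S S finds S finds   [S ::= S S finds]
S S finds S finds => push S finds S finds   [S ::= push]
push S finds S finds => push S a finds S finds   [S ::= S a]
push S a finds S finds => push push a finds S finds   [S ::= push]
push push a finds S finds => push push a finds S S finds finds   [S ::= S S finds]
push push a finds S S finds finds => push push a finds S S finds S finds finds   [S ::= S S finds]
push push a finds S S finds S finds finds => push push a finds S S finds S finds S finds finds   [S ::= S S finds]
push push a finds S S finds S finds S finds finds => push push a finds S S finds S finds S finds S finds finds   [S ::= S S finds]
push push a finds S S finds S finds S finds S finds finds => push push a finds push S finds S finds S finds S finds finds   [S ::= push]
push push a finds push S finds S finds S finds S finds finds => push push a finds push push finds S finds S finds S finds finds   [S ::= push]
push push a finds push push finds S finds S finds S finds finds => push push a finds push push finds push finds S finds S finds finds   [S ::= push]
push push a finds push push finds push finds S finds S finds finds => push push a finds push push finds push finds push finds S finds finds   [S ::= push]
push push a finds push push finds push finds push finds S finds finds => push push a finds push push finds push finds push finds push finds finds   [S ::= push]

S => S S finds => S S finds S finds => push S finds S finds => push S a finds S finds => push push a finds S finds => push push a finds S S finds finds => push push a finds S S finds S finds finds => push push a finds S S finds S finds S finds finds => push push a finds S S finds S finds S finds S finds finds => push push a finds push S finds S finds S finds S finds finds => push push a finds push push finds S finds S finds S finds finds => push push a finds push push finds push finds S finds S finds finds => push push a finds push push finds push finds push finds S finds finds => push push a finds push push finds push finds push finds push finds finds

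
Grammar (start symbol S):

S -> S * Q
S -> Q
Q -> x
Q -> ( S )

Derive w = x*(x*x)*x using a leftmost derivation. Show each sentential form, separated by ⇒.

S⇒S*Q⇒S*Q*Q⇒Q*Q*Q⇒x*Q*Q⇒x*(S)*Q⇒x*(S*Q)*Q⇒x*(Q*Q)*Q⇒x*(x*Q)*Q⇒x*(x*x)*Q⇒x*(x*x)*x

S ⇒ S*Q   [S -> S * Q]
S*Q ⇒ S*Q*Q   [S -> S * Q]
S*Q*Q ⇒ Q*Q*Q   [S -> Q]
Q*Q*Q ⇒ x*Q*Q   [Q -> x]
x*Q*Q ⇒ x*(S)*Q   [Q -> ( S )]
x*(S)*Q ⇒ x*(S*Q)*Q   [S -> S * Q]
x*(S*Q)*Q ⇒ x*(Q*Q)*Q   [S -> Q]
x*(Q*Q)*Q ⇒ x*(x*Q)*Q   [Q -> x]
x*(x*Q)*Q ⇒ x*(x*x)*Q   [Q -> x]
x*(x*x)*Q ⇒ x*(x*x)*x   [Q -> x]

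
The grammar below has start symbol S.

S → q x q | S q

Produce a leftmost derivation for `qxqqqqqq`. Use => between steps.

S => Sq => Sqq => Sqqq => Sqqqq => Sqqqqq => qxqqqqqq

S => Sq   [S → S q]
Sq => Sqq   [S → S q]
Sqq => Sqqq   [S → S q]
Sqqq => Sqqqq   [S → S q]
Sqqqq => Sqqqqq   [S → S q]
Sqqqqq => qxqqqqqq   [S → q x q]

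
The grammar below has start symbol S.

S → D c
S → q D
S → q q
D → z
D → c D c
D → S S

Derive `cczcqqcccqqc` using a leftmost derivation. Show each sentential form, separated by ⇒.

S ⇒ Dc   [S → D c]
Dc ⇒ SSc   [D → S S]
SSc ⇒ DcSc   [S → D c]
DcSc ⇒ cDccSc   [D → c D c]
cDccSc ⇒ ccDcccSc   [D → c D c]
ccDcccSc ⇒ ccSScccSc   [D → S S]
ccSScccSc ⇒ ccDcScccSc   [S → D c]
ccDcScccSc ⇒ cczcScccSc   [D → z]
cczcScccSc ⇒ cczcqqcccSc   [S → q q]
cczcqqcccSc ⇒ cczcqqcccqqc   [S → q q]

S⇒Dc⇒SSc⇒DcSc⇒cDccSc⇒ccDcccSc⇒ccSScccSc⇒ccDcScccSc⇒cczcScccSc⇒cczcqqcccSc⇒cczcqqcccqqc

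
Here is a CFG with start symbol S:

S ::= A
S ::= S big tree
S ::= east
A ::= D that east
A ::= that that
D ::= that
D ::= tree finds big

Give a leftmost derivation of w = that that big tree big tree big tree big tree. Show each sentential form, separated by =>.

S => S big tree   [S ::= S big tree]
S big tree => S big tree big tree   [S ::= S big tree]
S big tree big tree => S big tree big tree big tree   [S ::= S big tree]
S big tree big tree big tree => S big tree big tree big tree big tree   [S ::= S big tree]
S big tree big tree big tree big tree => A big tree big tree big tree big tree   [S ::= A]
A big tree big tree big tree big tree => that that big tree big tree big tree big tree   [A ::= that that]

S => S big tree => S big tree big tree => S big tree big tree big tree => S big tree big tree big tree big tree => A big tree big tree big tree big tree => that that big tree big tree big tree big tree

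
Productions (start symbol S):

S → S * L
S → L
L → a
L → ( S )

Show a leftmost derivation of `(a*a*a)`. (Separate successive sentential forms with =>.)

S => L => (S) => (S*L) => (S*L*L) => (L*L*L) => (a*L*L) => (a*a*L) => (a*a*a)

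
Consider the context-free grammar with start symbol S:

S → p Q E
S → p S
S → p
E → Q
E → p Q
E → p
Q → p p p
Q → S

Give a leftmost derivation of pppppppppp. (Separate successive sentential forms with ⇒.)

S ⇒ pQE   [S → p Q E]
pQE ⇒ pSE   [Q → S]
pSE ⇒ ppSE   [S → p S]
ppSE ⇒ pppQEE   [S → p Q E]
pppQEE ⇒ pppSEE   [Q → S]
pppSEE ⇒ ppppQEEE   [S → p Q E]
ppppQEEE ⇒ pppppppEEE   [Q → p p p]
pppppppEEE ⇒ ppppppppEE   [E → p]
ppppppppEE ⇒ pppppppppE   [E → p]
pppppppppE ⇒ pppppppppp   [E → p]

S ⇒ pQE ⇒ pSE ⇒ ppSE ⇒ pppQEE ⇒ pppSEE ⇒ ppppQEEE ⇒ pppppppEEE ⇒ ppppppppEE ⇒ pppppppppE ⇒ pppppppppp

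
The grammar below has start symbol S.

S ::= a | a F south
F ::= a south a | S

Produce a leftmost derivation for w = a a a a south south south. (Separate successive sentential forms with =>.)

S => a F south => a S south => a a F south south => a a S south south => a a a F south south south => a a a S south south south => a a a a south south south

S => a F south   [S ::= a F south]
a F south => a S south   [F ::= S]
a S south => a a F south south   [S ::= a F south]
a a F south south => a a S south south   [F ::= S]
a a S south south => a a a F south south south   [S ::= a F south]
a a a F south south south => a a a S south south south   [F ::= S]
a a a S south south south => a a a a south south south   [S ::= a]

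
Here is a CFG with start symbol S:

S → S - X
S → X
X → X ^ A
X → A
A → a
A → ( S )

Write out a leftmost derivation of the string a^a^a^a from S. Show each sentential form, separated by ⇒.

S ⇒ X ⇒ X^A ⇒ X^A^A ⇒ X^A^A^A ⇒ A^A^A^A ⇒ a^A^A^A ⇒ a^a^A^A ⇒ a^a^a^A ⇒ a^a^a^a

S ⇒ X   [S → X]
X ⇒ X^A   [X → X ^ A]
X^A ⇒ X^A^A   [X → X ^ A]
X^A^A ⇒ X^A^A^A   [X → X ^ A]
X^A^A^A ⇒ A^A^A^A   [X → A]
A^A^A^A ⇒ a^A^A^A   [A → a]
a^A^A^A ⇒ a^a^A^A   [A → a]
a^a^A^A ⇒ a^a^a^A   [A → a]
a^a^a^A ⇒ a^a^a^a   [A → a]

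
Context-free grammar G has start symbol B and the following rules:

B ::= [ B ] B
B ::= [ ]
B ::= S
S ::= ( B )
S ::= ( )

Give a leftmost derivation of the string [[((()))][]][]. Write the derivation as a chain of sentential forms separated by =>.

B=>[B]B=>[[B]B]B=>[[S]B]B=>[[(B)]B]B=>[[(S)]B]B=>[[((B))]B]B=>[[((S))]B]B=>[[((()))]B]B=>[[((()))][]]B=>[[((()))][]][]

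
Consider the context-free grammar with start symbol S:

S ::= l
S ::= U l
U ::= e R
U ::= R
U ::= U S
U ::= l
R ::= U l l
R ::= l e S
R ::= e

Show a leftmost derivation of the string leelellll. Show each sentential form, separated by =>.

S => Ul   [S ::= U l]
Ul => Rl   [U ::= R]
Rl => leSl   [R ::= l e S]
leSl => leUll   [S ::= U l]
leUll => leUSll   [U ::= U S]
leUSll => leeRSll   [U ::= e R]
leeRSll => leeleSSll   [R ::= l e S]
leeleSSll => leelelSll   [S ::= l]
leelelSll => leelellll   [S ::= l]

S=>Ul=>Rl=>leSl=>leUll=>leUSll=>leeRSll=>leeleSSll=>leelelSll=>leelellll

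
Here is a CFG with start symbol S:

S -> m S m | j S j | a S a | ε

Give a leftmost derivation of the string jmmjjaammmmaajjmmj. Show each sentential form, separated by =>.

S => jSj   [S -> j S j]
jSj => jmSmj   [S -> m S m]
jmSmj => jmmSmmj   [S -> m S m]
jmmSmmj => jmmjSjmmj   [S -> j S j]
jmmjSjmmj => jmmjjSjjmmj   [S -> j S j]
jmmjjSjjmmj => jmmjjaSajjmmj   [S -> a S a]
jmmjjaSajjmmj => jmmjjaaSaajjmmj   [S -> a S a]
jmmjjaaSaajjmmj => jmmjjaamSmaajjmmj   [S -> m S m]
jmmjjaamSmaajjmmj => jmmjjaammSmmaajjmmj   [S -> m S m]
jmmjjaammSmmaajjmmj => jmmjjaammmmaajjmmj   [S -> ε]

S => jSj => jmSmj => jmmSmmj => jmmjSjmmj => jmmjjSjjmmj => jmmjjaSajjmmj => jmmjjaaSaajjmmj => jmmjjaamSmaajjmmj => jmmjjaammSmmaajjmmj => jmmjjaammmmaajjmmj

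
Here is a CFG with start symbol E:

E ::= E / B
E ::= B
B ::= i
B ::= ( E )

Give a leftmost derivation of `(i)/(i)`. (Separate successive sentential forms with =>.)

E=>E/B=>B/B=>(E)/B=>(B)/B=>(i)/B=>(i)/(E)=>(i)/(B)=>(i)/(i)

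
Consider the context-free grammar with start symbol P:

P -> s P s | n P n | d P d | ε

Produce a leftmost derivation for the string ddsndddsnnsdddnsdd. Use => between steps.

P=>dPd=>ddPdd=>ddsPsdd=>ddsnPnsdd=>ddsndPdnsdd=>ddsnddPddnsdd=>ddsndddPdddnsdd=>ddsndddsPsdddnsdd=>ddsndddsnPnsdddnsdd=>ddsndddsnnsdddnsdd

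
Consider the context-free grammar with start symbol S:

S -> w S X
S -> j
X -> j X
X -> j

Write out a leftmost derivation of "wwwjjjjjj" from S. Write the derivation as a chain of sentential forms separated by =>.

S => wSX => wwSXX => wwwSXXX => wwwjXXX => wwwjjXXX => wwwjjjXXX => wwwjjjjXX => wwwjjjjjX => wwwjjjjjj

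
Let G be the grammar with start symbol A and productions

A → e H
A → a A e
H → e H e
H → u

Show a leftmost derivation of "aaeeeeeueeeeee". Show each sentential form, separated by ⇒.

A ⇒ aAe ⇒ aaAee ⇒ aaeHee ⇒ aaeeHeee ⇒ aaeeeHeeee ⇒ aaeeeeHeeeee ⇒ aaeeeeeHeeeeee ⇒ aaeeeeeueeeeee

A ⇒ aAe   [A → a A e]
aAe ⇒ aaAee   [A → a A e]
aaAee ⇒ aaeHee   [A → e H]
aaeHee ⇒ aaeeHeee   [H → e H e]
aaeeHeee ⇒ aaeeeHeeee   [H → e H e]
aaeeeHeeee ⇒ aaeeeeHeeeee   [H → e H e]
aaeeeeHeeeee ⇒ aaeeeeeHeeeeee   [H → e H e]
aaeeeeeHeeeeee ⇒ aaeeeeeueeeeee   [H → u]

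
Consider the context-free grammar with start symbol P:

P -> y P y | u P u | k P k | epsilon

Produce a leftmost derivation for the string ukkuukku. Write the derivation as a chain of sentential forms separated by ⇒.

P ⇒ uPu   [P -> u P u]
uPu ⇒ ukPku   [P -> k P k]
ukPku ⇒ ukkPkku   [P -> k P k]
ukkPkku ⇒ ukkuPukku   [P -> u P u]
ukkuPukku ⇒ ukkuukku   [P -> epsilon]

P ⇒ uPu ⇒ ukPku ⇒ ukkPkku ⇒ ukkuPukku ⇒ ukkuukku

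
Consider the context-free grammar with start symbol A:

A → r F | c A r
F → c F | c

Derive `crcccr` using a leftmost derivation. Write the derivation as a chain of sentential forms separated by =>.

A => cAr => crFr => crcFr => crccFr => crcccr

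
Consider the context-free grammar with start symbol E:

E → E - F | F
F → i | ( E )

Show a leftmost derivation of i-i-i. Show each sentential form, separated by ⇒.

E ⇒ E-F   [E → E - F]
E-F ⇒ E-F-F   [E → E - F]
E-F-F ⇒ F-F-F   [E → F]
F-F-F ⇒ i-F-F   [F → i]
i-F-F ⇒ i-i-F   [F → i]
i-i-F ⇒ i-i-i   [F → i]

E ⇒ E-F ⇒ E-F-F ⇒ F-F-F ⇒ i-F-F ⇒ i-i-F ⇒ i-i-i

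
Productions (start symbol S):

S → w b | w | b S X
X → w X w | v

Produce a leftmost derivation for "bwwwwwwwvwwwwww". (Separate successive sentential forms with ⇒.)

S ⇒ bSX   [S → b S X]
bSX ⇒ bwX   [S → w]
bwX ⇒ bwwXw   [X → w X w]
bwwXw ⇒ bwwwXww   [X → w X w]
bwwwXww ⇒ bwwwwXwww   [X → w X w]
bwwwwXwww ⇒ bwwwwwXwwww   [X → w X w]
bwwwwwXwwww ⇒ bwwwwwwXwwwww   [X → w X w]
bwwwwwwXwwwww ⇒ bwwwwwwwXwwwwww   [X → w X w]
bwwwwwwwXwwwwww ⇒ bwwwwwwwvwwwwww   [X → v]

S ⇒ bSX ⇒ bwX ⇒ bwwXw ⇒ bwwwXww ⇒ bwwwwXwww ⇒ bwwwwwXwwww ⇒ bwwwwwwXwwwww ⇒ bwwwwwwwXwwwwww ⇒ bwwwwwwwvwwwwww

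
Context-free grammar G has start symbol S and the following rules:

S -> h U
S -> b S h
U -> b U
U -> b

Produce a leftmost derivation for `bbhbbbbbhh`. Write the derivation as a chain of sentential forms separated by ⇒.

S ⇒ bSh ⇒ bbShh ⇒ bbhUhh ⇒ bbhbUhh ⇒ bbhbbUhh ⇒ bbhbbbUhh ⇒ bbhbbbbUhh ⇒ bbhbbbbbhh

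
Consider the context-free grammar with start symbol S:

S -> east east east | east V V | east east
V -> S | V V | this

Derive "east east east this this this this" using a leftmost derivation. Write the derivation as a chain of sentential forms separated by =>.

S => east V V   [S -> east V V]
east V V => east V V V   [V -> V V]
east V V V => east V V V V   [V -> V V]
east V V V V => east V V V V V   [V -> V V]
east V V V V V => east S V V V V   [V -> S]
east S V V V V => east east east V V V V   [S -> east east]
east east east V V V V => east east east this V V V   [V -> this]
east east east this V V V => east east east this this V V   [V -> this]
east east east this this V V => east east east this this this V   [V -> this]
east east east this this this V => east east east this this this this   [V -> this]

S => east V V => east V V V => east V V V V => east V V V V V => east S V V V V => east east east V V V V => east east east this V V V => east east east this this V V => east east east this this this V => east east east this this this this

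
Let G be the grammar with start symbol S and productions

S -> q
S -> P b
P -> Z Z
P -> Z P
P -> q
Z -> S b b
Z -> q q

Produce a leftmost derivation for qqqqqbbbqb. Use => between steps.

S => Pb => ZPb => SbbPb => PbbbPb => ZPbbbPb => qqPbbbPb => qqZPbbbPb => qqqqPbbbPb => qqqqqbbbPb => qqqqqbbbqb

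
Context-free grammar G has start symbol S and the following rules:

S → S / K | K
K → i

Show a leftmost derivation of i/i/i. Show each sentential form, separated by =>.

S => S/K   [S → S / K]
S/K => S/K/K   [S → S / K]
S/K/K => K/K/K   [S → K]
K/K/K => i/K/K   [K → i]
i/K/K => i/i/K   [K → i]
i/i/K => i/i/i   [K → i]

S=>S/K=>S/K/K=>K/K/K=>i/K/K=>i/i/K=>i/i/i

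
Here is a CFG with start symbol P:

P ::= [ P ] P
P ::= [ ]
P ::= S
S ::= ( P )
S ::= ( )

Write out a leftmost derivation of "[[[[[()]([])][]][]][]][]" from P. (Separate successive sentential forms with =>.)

P => [P]P   [P ::= [ P ] P]
[P]P => [[P]P]P   [P ::= [ P ] P]
[[P]P]P => [[[P]P]P]P   [P ::= [ P ] P]
[[[P]P]P]P => [[[[P]P]P]P]P   [P ::= [ P ] P]
[[[[P]P]P]P]P => [[[[[P]P]P]P]P]P   [P ::= [ P ] P]
[[[[[P]P]P]P]P]P => [[[[[S]P]P]P]P]P   [P ::= S]
[[[[[S]P]P]P]P]P => [[[[[()]P]P]P]P]P   [S ::= ( )]
[[[[[()]P]P]P]P]P => [[[[[()]S]P]P]P]P   [P ::= S]
[[[[[()]S]P]P]P]P => [[[[[()](P)]P]P]P]P   [S ::= ( P )]
[[[[[()](P)]P]P]P]P => [[[[[()]([])]P]P]P]P   [P ::= [ ]]
[[[[[()]([])]P]P]P]P => [[[[[()]([])][]]P]P]P   [P ::= [ ]]
[[[[[()]([])][]]P]P]P => [[[[[()]([])][]][]]P]P   [P ::= [ ]]
[[[[[()]([])][]][]]P]P => [[[[[()]([])][]][]][]]P   [P ::= [ ]]
[[[[[()]([])][]][]][]]P => [[[[[()]([])][]][]][]][]   [P ::= [ ]]

P => [P]P => [[P]P]P => [[[P]P]P]P => [[[[P]P]P]P]P => [[[[[P]P]P]P]P]P => [[[[[S]P]P]P]P]P => [[[[[()]P]P]P]P]P => [[[[[()]S]P]P]P]P => [[[[[()](P)]P]P]P]P => [[[[[()]([])]P]P]P]P => [[[[[()]([])][]]P]P]P => [[[[[()]([])][]][]]P]P => [[[[[()]([])][]][]][]]P => [[[[[()]([])][]][]][]][]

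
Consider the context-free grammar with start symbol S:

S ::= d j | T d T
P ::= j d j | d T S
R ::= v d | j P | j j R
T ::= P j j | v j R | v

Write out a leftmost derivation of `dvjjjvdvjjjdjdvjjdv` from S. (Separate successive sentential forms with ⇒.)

S ⇒ TdT ⇒ PjjdT ⇒ dTSjjdT ⇒ dvjRSjjdT ⇒ dvjjjRSjjdT ⇒ dvjjjvdSjjdT ⇒ dvjjjvdTdTjjdT ⇒ dvjjjvdvjRdTjjdT ⇒ dvjjjvdvjjPdTjjdT ⇒ dvjjjvdvjjjdjdTjjdT ⇒ dvjjjvdvjjjdjdvjjdT ⇒ dvjjjvdvjjjdjdvjjdv

S ⇒ TdT   [S ::= T d T]
TdT ⇒ PjjdT   [T ::= P j j]
PjjdT ⇒ dTSjjdT   [P ::= d T S]
dTSjjdT ⇒ dvjRSjjdT   [T ::= v j R]
dvjRSjjdT ⇒ dvjjjRSjjdT   [R ::= j j R]
dvjjjRSjjdT ⇒ dvjjjvdSjjdT   [R ::= v d]
dvjjjvdSjjdT ⇒ dvjjjvdTdTjjdT   [S ::= T d T]
dvjjjvdTdTjjdT ⇒ dvjjjvdvjRdTjjdT   [T ::= v j R]
dvjjjvdvjRdTjjdT ⇒ dvjjjvdvjjPdTjjdT   [R ::= j P]
dvjjjvdvjjPdTjjdT ⇒ dvjjjvdvjjjdjdTjjdT   [P ::= j d j]
dvjjjvdvjjjdjdTjjdT ⇒ dvjjjvdvjjjdjdvjjdT   [T ::= v]
dvjjjvdvjjjdjdvjjdT ⇒ dvjjjvdvjjjdjdvjjdv   [T ::= v]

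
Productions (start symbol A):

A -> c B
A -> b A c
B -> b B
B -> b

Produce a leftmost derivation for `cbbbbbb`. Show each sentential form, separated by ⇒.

A⇒cB⇒cbB⇒cbbB⇒cbbbB⇒cbbbbB⇒cbbbbbB⇒cbbbbbb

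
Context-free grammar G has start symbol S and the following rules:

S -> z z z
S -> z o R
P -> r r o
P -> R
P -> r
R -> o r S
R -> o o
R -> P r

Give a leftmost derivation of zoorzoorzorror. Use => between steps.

S => zoR   [S -> z o R]
zoR => zoorS   [R -> o r S]
zoorS => zoorzoR   [S -> z o R]
zoorzoR => zoorzoorS   [R -> o r S]
zoorzoorS => zoorzoorzoR   [S -> z o R]
zoorzoorzoR => zoorzoorzoPr   [R -> P r]
zoorzoorzoPr => zoorzoorzorror   [P -> r r o]

S=>zoR=>zoorS=>zoorzoR=>zoorzoorS=>zoorzoorzoR=>zoorzoorzoPr=>zoorzoorzorror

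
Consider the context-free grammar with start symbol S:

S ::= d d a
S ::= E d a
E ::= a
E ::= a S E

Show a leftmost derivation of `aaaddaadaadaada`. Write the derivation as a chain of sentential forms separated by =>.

S => Eda   [S ::= E d a]
Eda => aSEda   [E ::= a S E]
aSEda => aEdaEda   [S ::= E d a]
aEdaEda => aaSEdaEda   [E ::= a S E]
aaSEdaEda => aaEdaEdaEda   [S ::= E d a]
aaEdaEdaEda => aaaSEdaEdaEda   [E ::= a S E]
aaaSEdaEdaEda => aaaddaEdaEdaEda   [S ::= d d a]
aaaddaEdaEdaEda => aaaddaadaEdaEda   [E ::= a]
aaaddaadaEdaEda => aaaddaadaadaEda   [E ::= a]
aaaddaadaadaEda => aaaddaadaadaada   [E ::= a]

S => Eda => aSEda => aEdaEda => aaSEdaEda => aaEdaEdaEda => aaaSEdaEdaEda => aaaddaEdaEdaEda => aaaddaadaEdaEda => aaaddaadaadaEda => aaaddaadaadaada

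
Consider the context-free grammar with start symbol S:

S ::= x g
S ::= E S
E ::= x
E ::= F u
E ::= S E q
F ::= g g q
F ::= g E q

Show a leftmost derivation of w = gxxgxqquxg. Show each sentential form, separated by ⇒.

S ⇒ ES   [S ::= E S]
ES ⇒ FuS   [E ::= F u]
FuS ⇒ gEquS   [F ::= g E q]
gEquS ⇒ gSEqquS   [E ::= S E q]
gSEqquS ⇒ gESEqquS   [S ::= E S]
gESEqquS ⇒ gxSEqquS   [E ::= x]
gxSEqquS ⇒ gxxgEqquS   [S ::= x g]
gxxgEqquS ⇒ gxxgxqquS   [E ::= x]
gxxgxqquS ⇒ gxxgxqquxg   [S ::= x g]

S ⇒ ES ⇒ FuS ⇒ gEquS ⇒ gSEqquS ⇒ gESEqquS ⇒ gxSEqquS ⇒ gxxgEqquS ⇒ gxxgxqquS ⇒ gxxgxqquxg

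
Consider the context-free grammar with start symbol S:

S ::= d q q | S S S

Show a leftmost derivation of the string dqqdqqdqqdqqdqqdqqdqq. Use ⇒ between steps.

S ⇒ SSS   [S ::= S S S]
SSS ⇒ SSSSS   [S ::= S S S]
SSSSS ⇒ dqqSSSS   [S ::= d q q]
dqqSSSS ⇒ dqqSSSSSS   [S ::= S S S]
dqqSSSSSS ⇒ dqqdqqSSSSS   [S ::= d q q]
dqqdqqSSSSS ⇒ dqqdqqdqqSSSS   [S ::= d q q]
dqqdqqdqqSSSS ⇒ dqqdqqdqqdqqSSS   [S ::= d q q]
dqqdqqdqqdqqSSS ⇒ dqqdqqdqqdqqdqqSS   [S ::= d q q]
dqqdqqdqqdqqdqqSS ⇒ dqqdqqdqqdqqdqqdqqS   [S ::= d q q]
dqqdqqdqqdqqdqqdqqS ⇒ dqqdqqdqqdqqdqqdqqdqq   [S ::= d q q]

S ⇒ SSS ⇒ SSSSS ⇒ dqqSSSS ⇒ dqqSSSSSS ⇒ dqqdqqSSSSS ⇒ dqqdqqdqqSSSS ⇒ dqqdqqdqqdqqSSS ⇒ dqqdqqdqqdqqdqqSS ⇒ dqqdqqdqqdqqdqqdqqS ⇒ dqqdqqdqqdqqdqqdqqdqq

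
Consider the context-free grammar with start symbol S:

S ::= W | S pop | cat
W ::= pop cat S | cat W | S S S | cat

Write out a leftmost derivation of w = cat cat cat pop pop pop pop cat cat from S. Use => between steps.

S => W   [S ::= W]
W => S S S   [W ::= S S S]
S S S => cat S S   [S ::= cat]
cat S S => cat W S   [S ::= W]
cat W S => cat S S S S   [W ::= S S S]
cat S S S S => cat W S S S   [S ::= W]
cat W S S S => cat cat S S S   [W ::= cat]
cat cat S S S => cat cat S pop S S   [S ::= S pop]
cat cat S pop S S => cat cat S pop pop S S   [S ::= S pop]
cat cat S pop pop S S => cat cat S pop pop pop S S   [S ::= S pop]
cat cat S pop pop pop S S => cat cat S pop pop pop pop S S   [S ::= S pop]
cat cat S pop pop pop pop S S => cat cat cat pop pop pop pop S S   [S ::= cat]
cat cat cat pop pop pop pop S S => cat cat cat pop pop pop pop cat S   [S ::= cat]
cat cat cat pop pop pop pop cat S => cat cat cat pop pop pop pop cat cat   [S ::= cat]

S => W => S S S => cat S S => cat W S => cat S S S S => cat W S S S => cat cat S S S => cat cat S pop S S => cat cat S pop pop S S => cat cat S pop pop pop S S => cat cat S pop pop pop pop S S => cat cat cat pop pop pop pop S S => cat cat cat pop pop pop pop cat S => cat cat cat pop pop pop pop cat cat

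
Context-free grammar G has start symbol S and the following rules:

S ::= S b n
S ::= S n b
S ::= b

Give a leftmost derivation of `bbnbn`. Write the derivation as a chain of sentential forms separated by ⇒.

S ⇒ Sbn   [S ::= S b n]
Sbn ⇒ Sbnbn   [S ::= S b n]
Sbnbn ⇒ bbnbn   [S ::= b]

S ⇒ Sbn ⇒ Sbnbn ⇒ bbnbn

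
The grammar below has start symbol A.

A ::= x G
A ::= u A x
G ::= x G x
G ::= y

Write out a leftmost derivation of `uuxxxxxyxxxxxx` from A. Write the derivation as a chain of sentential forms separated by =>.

A => uAx   [A ::= u A x]
uAx => uuAxx   [A ::= u A x]
uuAxx => uuxGxx   [A ::= x G]
uuxGxx => uuxxGxxx   [G ::= x G x]
uuxxGxxx => uuxxxGxxxx   [G ::= x G x]
uuxxxGxxxx => uuxxxxGxxxxx   [G ::= x G x]
uuxxxxGxxxxx => uuxxxxxGxxxxxx   [G ::= x G x]
uuxxxxxGxxxxxx => uuxxxxxyxxxxxx   [G ::= y]

A => uAx => uuAxx => uuxGxx => uuxxGxxx => uuxxxGxxxx => uuxxxxGxxxxx => uuxxxxxGxxxxxx => uuxxxxxyxxxxxx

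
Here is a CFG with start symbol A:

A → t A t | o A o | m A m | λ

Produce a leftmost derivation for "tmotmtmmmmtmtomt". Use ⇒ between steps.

A⇒tAt⇒tmAmt⇒tmoAomt⇒tmotAtomt⇒tmotmAmtomt⇒tmotmtAtmtomt⇒tmotmtmAmtmtomt⇒tmotmtmmAmmtmtomt⇒tmotmtmmmmtmtomt

A ⇒ tAt   [A → t A t]
tAt ⇒ tmAmt   [A → m A m]
tmAmt ⇒ tmoAomt   [A → o A o]
tmoAomt ⇒ tmotAtomt   [A → t A t]
tmotAtomt ⇒ tmotmAmtomt   [A → m A m]
tmotmAmtomt ⇒ tmotmtAtmtomt   [A → t A t]
tmotmtAtmtomt ⇒ tmotmtmAmtmtomt   [A → m A m]
tmotmtmAmtmtomt ⇒ tmotmtmmAmmtmtomt   [A → m A m]
tmotmtmmAmmtmtomt ⇒ tmotmtmmmmtmtomt   [A → λ]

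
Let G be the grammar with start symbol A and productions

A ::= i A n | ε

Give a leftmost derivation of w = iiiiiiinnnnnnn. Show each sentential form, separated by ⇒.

A ⇒ iAn   [A ::= i A n]
iAn ⇒ iiAnn   [A ::= i A n]
iiAnn ⇒ iiiAnnn   [A ::= i A n]
iiiAnnn ⇒ iiiiAnnnn   [A ::= i A n]
iiiiAnnnn ⇒ iiiiiAnnnnn   [A ::= i A n]
iiiiiAnnnnn ⇒ iiiiiiAnnnnnn   [A ::= i A n]
iiiiiiAnnnnnn ⇒ iiiiiiiAnnnnnnn   [A ::= i A n]
iiiiiiiAnnnnnnn ⇒ iiiiiiinnnnnnn   [A ::= ε]

A⇒iAn⇒iiAnn⇒iiiAnnn⇒iiiiAnnnn⇒iiiiiAnnnnn⇒iiiiiiAnnnnnn⇒iiiiiiiAnnnnnnn⇒iiiiiiinnnnnnn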